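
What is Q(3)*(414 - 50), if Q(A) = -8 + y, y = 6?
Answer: -728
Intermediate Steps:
Q(A) = -2 (Q(A) = -8 + 6 = -2)
Q(3)*(414 - 50) = -2*(414 - 50) = -2*364 = -728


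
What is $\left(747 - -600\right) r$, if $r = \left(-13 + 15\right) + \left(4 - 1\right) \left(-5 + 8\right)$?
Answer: $14817$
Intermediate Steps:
$r = 11$ ($r = 2 + 3 \cdot 3 = 2 + 9 = 11$)
$\left(747 - -600\right) r = \left(747 - -600\right) 11 = \left(747 + 600\right) 11 = 1347 \cdot 11 = 14817$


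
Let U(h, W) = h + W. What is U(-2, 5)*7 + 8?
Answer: 29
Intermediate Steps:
U(h, W) = W + h
U(-2, 5)*7 + 8 = (5 - 2)*7 + 8 = 3*7 + 8 = 21 + 8 = 29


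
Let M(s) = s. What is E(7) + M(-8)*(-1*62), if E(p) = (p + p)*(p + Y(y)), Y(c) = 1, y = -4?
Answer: 608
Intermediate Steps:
E(p) = 2*p*(1 + p) (E(p) = (p + p)*(p + 1) = (2*p)*(1 + p) = 2*p*(1 + p))
E(7) + M(-8)*(-1*62) = 2*7*(1 + 7) - (-8)*62 = 2*7*8 - 8*(-62) = 112 + 496 = 608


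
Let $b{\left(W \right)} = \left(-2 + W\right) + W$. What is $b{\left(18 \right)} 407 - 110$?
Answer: $13728$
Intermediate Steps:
$b{\left(W \right)} = -2 + 2 W$
$b{\left(18 \right)} 407 - 110 = \left(-2 + 2 \cdot 18\right) 407 - 110 = \left(-2 + 36\right) 407 - 110 = 34 \cdot 407 - 110 = 13838 - 110 = 13728$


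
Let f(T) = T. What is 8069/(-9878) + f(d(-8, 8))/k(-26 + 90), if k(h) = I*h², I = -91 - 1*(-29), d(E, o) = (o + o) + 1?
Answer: -1024653307/1254268928 ≈ -0.81693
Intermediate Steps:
d(E, o) = 1 + 2*o (d(E, o) = 2*o + 1 = 1 + 2*o)
I = -62 (I = -91 + 29 = -62)
k(h) = -62*h²
8069/(-9878) + f(d(-8, 8))/k(-26 + 90) = 8069/(-9878) + (1 + 2*8)/((-62*(-26 + 90)²)) = 8069*(-1/9878) + (1 + 16)/((-62*64²)) = -8069/9878 + 17/((-62*4096)) = -8069/9878 + 17/(-253952) = -8069/9878 + 17*(-1/253952) = -8069/9878 - 17/253952 = -1024653307/1254268928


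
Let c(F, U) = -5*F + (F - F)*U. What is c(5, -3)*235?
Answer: -5875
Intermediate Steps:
c(F, U) = -5*F (c(F, U) = -5*F + 0*U = -5*F + 0 = -5*F)
c(5, -3)*235 = -5*5*235 = -25*235 = -5875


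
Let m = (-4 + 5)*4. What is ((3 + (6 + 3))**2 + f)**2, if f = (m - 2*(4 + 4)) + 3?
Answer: 18225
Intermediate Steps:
m = 4 (m = 1*4 = 4)
f = -9 (f = (4 - 2*(4 + 4)) + 3 = (4 - 2*8) + 3 = (4 - 16) + 3 = -12 + 3 = -9)
((3 + (6 + 3))**2 + f)**2 = ((3 + (6 + 3))**2 - 9)**2 = ((3 + 9)**2 - 9)**2 = (12**2 - 9)**2 = (144 - 9)**2 = 135**2 = 18225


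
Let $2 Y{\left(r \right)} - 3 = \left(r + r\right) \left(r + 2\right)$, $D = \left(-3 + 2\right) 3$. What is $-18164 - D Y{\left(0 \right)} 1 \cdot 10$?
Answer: $-18119$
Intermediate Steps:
$D = -3$ ($D = \left(-1\right) 3 = -3$)
$Y{\left(r \right)} = \frac{3}{2} + r \left(2 + r\right)$ ($Y{\left(r \right)} = \frac{3}{2} + \frac{\left(r + r\right) \left(r + 2\right)}{2} = \frac{3}{2} + \frac{2 r \left(2 + r\right)}{2} = \frac{3}{2} + r \left(2 + r\right)$)
$-18164 - D Y{\left(0 \right)} 1 \cdot 10 = -18164 - - 3 \left(\frac{3}{2} + 0^{2} + 2 \cdot 0\right) 1 \cdot 10 = -18164 - - 3 \left(\frac{3}{2} + 0 + 0\right) 10 = -18164 - \left(-3\right) \frac{3}{2} \cdot 10 = -18164 - \left(- \frac{9}{2}\right) 10 = -18164 - -45 = -18164 + 45 = -18119$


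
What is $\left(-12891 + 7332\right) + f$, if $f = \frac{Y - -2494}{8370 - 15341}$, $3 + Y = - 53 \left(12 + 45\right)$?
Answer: $- \frac{38751259}{6971} \approx -5558.9$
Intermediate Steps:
$Y = -3024$ ($Y = -3 - 53 \left(12 + 45\right) = -3 - 3021 = -3024$)
$f = \frac{530}{6971}$ ($f = \frac{-3024 - -2494}{8370 - 15341} = \frac{-3024 + \left(-2248 + 4742\right)}{-6971} = \left(-3024 + 2494\right) \left(- \frac{1}{6971}\right) = \left(-530\right) \left(- \frac{1}{6971}\right) = \frac{530}{6971} \approx 0.076029$)
$\left(-12891 + 7332\right) + f = \left(-12891 + 7332\right) + \frac{530}{6971} = -5559 + \frac{530}{6971} = - \frac{38751259}{6971}$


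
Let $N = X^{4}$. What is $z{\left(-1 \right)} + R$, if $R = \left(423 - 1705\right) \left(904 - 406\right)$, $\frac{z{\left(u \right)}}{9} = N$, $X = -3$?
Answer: $-637707$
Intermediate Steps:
$N = 81$ ($N = \left(-3\right)^{4} = 81$)
$z{\left(u \right)} = 729$ ($z{\left(u \right)} = 9 \cdot 81 = 729$)
$R = -638436$ ($R = \left(-1282\right) 498 = -638436$)
$z{\left(-1 \right)} + R = 729 - 638436 = -637707$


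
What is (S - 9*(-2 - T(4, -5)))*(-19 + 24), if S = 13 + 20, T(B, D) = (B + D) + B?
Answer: 390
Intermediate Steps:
T(B, D) = D + 2*B
S = 33
(S - 9*(-2 - T(4, -5)))*(-19 + 24) = (33 - 9*(-2 - (-5 + 2*4)))*(-19 + 24) = (33 - 9*(-2 - (-5 + 8)))*5 = (33 - 9*(-2 - 1*3))*5 = (33 - 9*(-2 - 3))*5 = (33 - 9*(-5))*5 = (33 + 45)*5 = 78*5 = 390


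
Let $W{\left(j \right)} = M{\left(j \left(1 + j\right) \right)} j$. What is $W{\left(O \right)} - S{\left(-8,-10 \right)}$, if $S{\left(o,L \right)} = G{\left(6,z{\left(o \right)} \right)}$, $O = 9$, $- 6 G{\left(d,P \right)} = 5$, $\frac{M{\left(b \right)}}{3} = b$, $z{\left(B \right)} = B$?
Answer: $\frac{14585}{6} \approx 2430.8$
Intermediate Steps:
$M{\left(b \right)} = 3 b$
$G{\left(d,P \right)} = - \frac{5}{6}$ ($G{\left(d,P \right)} = \left(- \frac{1}{6}\right) 5 = - \frac{5}{6}$)
$S{\left(o,L \right)} = - \frac{5}{6}$
$W{\left(j \right)} = 3 j^{2} \left(1 + j\right)$ ($W{\left(j \right)} = 3 j \left(1 + j\right) j = 3 j^{2} \left(1 + j\right)$)
$W{\left(O \right)} - S{\left(-8,-10 \right)} = 3 \cdot 9^{2} \left(1 + 9\right) - - \frac{5}{6} = 3 \cdot 81 \cdot 10 + \frac{5}{6} = 2430 + \frac{5}{6} = \frac{14585}{6}$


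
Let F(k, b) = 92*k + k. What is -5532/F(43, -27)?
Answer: -1844/1333 ≈ -1.3833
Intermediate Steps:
F(k, b) = 93*k
-5532/F(43, -27) = -5532/(93*43) = -5532/3999 = -5532*1/3999 = -1844/1333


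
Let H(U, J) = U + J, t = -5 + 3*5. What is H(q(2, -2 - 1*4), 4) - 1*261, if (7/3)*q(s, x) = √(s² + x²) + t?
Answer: -1769/7 + 6*√10/7 ≈ -250.00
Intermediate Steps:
t = 10 (t = -5 + 15 = 10)
q(s, x) = 30/7 + 3*√(s² + x²)/7 (q(s, x) = 3*(√(s² + x²) + 10)/7 = 3*(10 + √(s² + x²))/7 = 30/7 + 3*√(s² + x²)/7)
H(U, J) = J + U
H(q(2, -2 - 1*4), 4) - 1*261 = (4 + (30/7 + 3*√(2² + (-2 - 1*4)²)/7)) - 1*261 = (4 + (30/7 + 3*√(4 + (-2 - 4)²)/7)) - 261 = (4 + (30/7 + 3*√(4 + (-6)²)/7)) - 261 = (4 + (30/7 + 3*√(4 + 36)/7)) - 261 = (4 + (30/7 + 3*√40/7)) - 261 = (4 + (30/7 + 3*(2*√10)/7)) - 261 = (4 + (30/7 + 6*√10/7)) - 261 = (58/7 + 6*√10/7) - 261 = -1769/7 + 6*√10/7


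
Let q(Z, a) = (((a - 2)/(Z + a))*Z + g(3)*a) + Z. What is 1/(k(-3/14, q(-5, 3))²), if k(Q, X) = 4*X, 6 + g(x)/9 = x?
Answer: 1/111556 ≈ 8.9641e-6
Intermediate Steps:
g(x) = -54 + 9*x
q(Z, a) = Z - 27*a + Z*(-2 + a)/(Z + a) (q(Z, a) = (((a - 2)/(Z + a))*Z + (-54 + 9*3)*a) + Z = (((-2 + a)/(Z + a))*Z + (-54 + 27)*a) + Z = (((-2 + a)/(Z + a))*Z - 27*a) + Z = (Z*(-2 + a)/(Z + a) - 27*a) + Z = (-27*a + Z*(-2 + a)/(Z + a)) + Z = Z - 27*a + Z*(-2 + a)/(Z + a))
1/(k(-3/14, q(-5, 3))²) = 1/((4*(((-5)² - 27*3² - 2*(-5) - 25*(-5)*3)/(-5 + 3)))²) = 1/((4*((25 - 27*9 + 10 + 375)/(-2)))²) = 1/((4*(-(25 - 243 + 10 + 375)/2))²) = 1/((4*(-½*167))²) = 1/((4*(-167/2))²) = 1/((-334)²) = 1/111556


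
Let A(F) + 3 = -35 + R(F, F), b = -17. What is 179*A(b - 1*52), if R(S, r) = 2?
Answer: -6444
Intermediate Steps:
A(F) = -36 (A(F) = -3 + (-35 + 2) = -3 - 33 = -36)
179*A(b - 1*52) = 179*(-36) = -6444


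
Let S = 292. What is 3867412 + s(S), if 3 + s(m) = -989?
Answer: 3866420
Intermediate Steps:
s(m) = -992 (s(m) = -3 - 989 = -992)
3867412 + s(S) = 3867412 - 992 = 3866420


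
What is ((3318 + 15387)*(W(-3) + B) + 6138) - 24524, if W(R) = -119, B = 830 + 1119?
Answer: 34211764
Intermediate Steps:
B = 1949
((3318 + 15387)*(W(-3) + B) + 6138) - 24524 = ((3318 + 15387)*(-119 + 1949) + 6138) - 24524 = (18705*1830 + 6138) - 24524 = (34230150 + 6138) - 24524 = 34236288 - 24524 = 34211764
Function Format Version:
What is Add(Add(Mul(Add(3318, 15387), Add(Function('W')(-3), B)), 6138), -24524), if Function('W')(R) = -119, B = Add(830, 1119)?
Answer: 34211764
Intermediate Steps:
B = 1949
Add(Add(Mul(Add(3318, 15387), Add(Function('W')(-3), B)), 6138), -24524) = Add(Add(Mul(Add(3318, 15387), Add(-119, 1949)), 6138), -24524) = Add(Add(Mul(18705, 1830), 6138), -24524) = Add(Add(34230150, 6138), -24524) = Add(34236288, -24524) = 34211764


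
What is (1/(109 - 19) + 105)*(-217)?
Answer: -2050867/90 ≈ -22787.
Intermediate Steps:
(1/(109 - 19) + 105)*(-217) = (1/90 + 105)*(-217) = (9451/90)*(-217) = -2050867/90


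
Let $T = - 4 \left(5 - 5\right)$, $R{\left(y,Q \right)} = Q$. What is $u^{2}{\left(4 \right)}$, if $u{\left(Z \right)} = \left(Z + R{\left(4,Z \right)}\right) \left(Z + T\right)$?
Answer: $1024$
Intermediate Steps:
$T = 0$ ($T = - 4 \left(5 - 5\right) = \left(-4\right) 0 = 0$)
$u{\left(Z \right)} = 2 Z^{2}$ ($u{\left(Z \right)} = \left(Z + Z\right) \left(Z + 0\right) = 2 Z Z = 2 Z^{2}$)
$u^{2}{\left(4 \right)} = \left(2 \cdot 4^{2}\right)^{2} = \left(2 \cdot 16\right)^{2} = 32^{2} = 1024$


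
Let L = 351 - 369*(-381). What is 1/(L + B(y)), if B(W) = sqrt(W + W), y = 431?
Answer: 70470/9932041369 - sqrt(862)/19864082738 ≈ 7.0937e-6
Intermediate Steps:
B(W) = sqrt(2)*sqrt(W) (B(W) = sqrt(2*W) = sqrt(2)*sqrt(W))
L = 140940 (L = 351 + 140589 = 140940)
1/(L + B(y)) = 1/(140940 + sqrt(2)*sqrt(431)) = 1/(140940 + sqrt(862))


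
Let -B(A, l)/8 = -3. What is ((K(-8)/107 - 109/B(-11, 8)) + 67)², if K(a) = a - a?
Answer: 2247001/576 ≈ 3901.0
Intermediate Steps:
K(a) = 0
B(A, l) = 24 (B(A, l) = -8*(-3) = 24)
((K(-8)/107 - 109/B(-11, 8)) + 67)² = ((0/107 - 109/24) + 67)² = ((0*(1/107) - 109*1/24) + 67)² = ((0 - 109/24) + 67)² = (-109/24 + 67)² = (1499/24)² = 2247001/576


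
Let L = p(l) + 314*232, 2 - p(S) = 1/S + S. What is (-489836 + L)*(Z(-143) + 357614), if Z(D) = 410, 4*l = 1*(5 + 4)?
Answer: -1343627643058/9 ≈ -1.4929e+11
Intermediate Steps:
l = 9/4 (l = (1*(5 + 4))/4 = (1*9)/4 = (¼)*9 = 9/4 ≈ 2.2500)
p(S) = 2 - S - 1/S (p(S) = 2 - (1/S + S) = 2 - (S + 1/S) = 2 + (-S - 1/S) = 2 - S - 1/S)
L = 2622503/36 (L = (2 - 1*9/4 - 1/9/4) + 314*232 = (2 - 9/4 - 1*4/9) + 72848 = (2 - 9/4 - 4/9) + 72848 = -25/36 + 72848 = 2622503/36 ≈ 72847.)
(-489836 + L)*(Z(-143) + 357614) = (-489836 + 2622503/36)*(410 + 357614) = -15011593/36*358024 = -1343627643058/9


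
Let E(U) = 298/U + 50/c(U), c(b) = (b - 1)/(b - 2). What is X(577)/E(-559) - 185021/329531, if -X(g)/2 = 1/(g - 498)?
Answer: -22695556700161/40385096014343 ≈ -0.56198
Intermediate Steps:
c(b) = (-1 + b)/(-2 + b)
X(g) = -2/(-498 + g) (X(g) = -2/(g - 498) = -2/(-498 + g))
E(U) = 298/U + 50*(-2 + U)/(-1 + U) (E(U) = 298/U + 50/(((-1 + U)/(-2 + U))) = 298/U + 50*((-2 + U)/(-1 + U)) = 298/U + 50*(-2 + U)/(-1 + U))
X(577)/E(-559) - 185021/329531 = (-2/(-498 + 577))/((2*(-149 + 25*(-559)² + 99*(-559))/(-559*(-1 - 559)))) - 185021/329531 = (-2/79)/((2*(-1/559)*(-149 + 25*312481 - 55341)/(-560))) - 185021*1/329531 = (-2*1/79)/((2*(-1/559)*(-1/560)*(-149 + 7812025 - 55341))) - 185021/329531 = -2/(79*(2*(-1/559)*(-1/560)*7756535)) - 185021/329531 = -2/(79*1551307/31304) - 185021/329531 = -2/79*31304/1551307 - 185021/329531 = -62608/122553253 - 185021/329531 = -22695556700161/40385096014343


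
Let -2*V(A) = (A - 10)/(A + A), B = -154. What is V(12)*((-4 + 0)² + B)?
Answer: 23/4 ≈ 5.7500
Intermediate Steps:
V(A) = -(-10 + A)/(4*A) (V(A) = -(A - 10)/(2*(A + A)) = -(-10 + A)/(2*(2*A)) = -(-10 + A)*1/(2*A)/2 = -(-10 + A)/(4*A))
V(12)*((-4 + 0)² + B) = ((¼)*(10 - 1*12)/12)*((-4 + 0)² - 154) = ((¼)*(1/12)*(10 - 12))*((-4)² - 154) = ((¼)*(1/12)*(-2))*(16 - 154) = -1/24*(-138) = 23/4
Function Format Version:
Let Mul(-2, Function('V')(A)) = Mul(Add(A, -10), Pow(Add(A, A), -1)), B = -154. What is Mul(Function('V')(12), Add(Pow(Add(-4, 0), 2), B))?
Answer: Rational(23, 4) ≈ 5.7500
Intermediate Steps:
Function('V')(A) = Mul(Rational(-1, 4), Pow(A, -1), Add(-10, A)) (Function('V')(A) = Mul(Rational(-1, 2), Mul(Add(A, -10), Pow(Add(A, A), -1))) = Mul(Rational(-1, 2), Mul(Add(-10, A), Pow(Mul(2, A), -1))) = Mul(Rational(-1, 2), Mul(Add(-10, A), Mul(Rational(1, 2), Pow(A, -1)))) = Mul(Rational(-1, 2), Mul(Rational(1, 2), Pow(A, -1), Add(-10, A))) = Mul(Rational(-1, 4), Pow(A, -1), Add(-10, A)))
Mul(Function('V')(12), Add(Pow(Add(-4, 0), 2), B)) = Mul(Mul(Rational(1, 4), Pow(12, -1), Add(10, Mul(-1, 12))), Add(Pow(Add(-4, 0), 2), -154)) = Mul(Mul(Rational(1, 4), Rational(1, 12), Add(10, -12)), Add(Pow(-4, 2), -154)) = Mul(Mul(Rational(1, 4), Rational(1, 12), -2), Add(16, -154)) = Mul(Rational(-1, 24), -138) = Rational(23, 4)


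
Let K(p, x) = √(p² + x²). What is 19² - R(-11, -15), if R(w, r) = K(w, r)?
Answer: 361 - √346 ≈ 342.40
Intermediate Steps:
R(w, r) = √(r² + w²) (R(w, r) = √(w² + r²) = √(r² + w²))
19² - R(-11, -15) = 19² - √((-15)² + (-11)²) = 361 - √(225 + 121) = 361 - √346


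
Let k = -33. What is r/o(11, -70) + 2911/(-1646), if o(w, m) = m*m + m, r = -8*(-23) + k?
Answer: -3452896/1987545 ≈ -1.7373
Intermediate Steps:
r = 151 (r = -8*(-23) - 33 = 184 - 33 = 151)
o(w, m) = m + m² (o(w, m) = m² + m = m + m²)
r/o(11, -70) + 2911/(-1646) = 151/((-70*(1 - 70))) + 2911/(-1646) = 151/((-70*(-69))) + 2911*(-1/1646) = 151/4830 - 2911/1646 = -3452896/1987545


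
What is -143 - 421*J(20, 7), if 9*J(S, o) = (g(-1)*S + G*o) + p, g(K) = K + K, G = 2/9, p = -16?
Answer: 194707/81 ≈ 2403.8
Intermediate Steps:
G = 2/9 (G = 2*(⅑) = 2/9 ≈ 0.22222)
g(K) = 2*K
J(S, o) = -16/9 - 2*S/9 + 2*o/81 (J(S, o) = (((2*(-1))*S + 2*o/9) - 16)/9 = ((-2*S + 2*o/9) - 16)/9 = (-16 - 2*S + 2*o/9)/9 = -16/9 - 2*S/9 + 2*o/81)
-143 - 421*J(20, 7) = -143 - 421*(-16/9 - 2/9*20 + (2/81)*7) = -143 - 421*(-16/9 - 40/9 + 14/81) = -143 - 421*(-490/81) = -143 + 206290/81 = 194707/81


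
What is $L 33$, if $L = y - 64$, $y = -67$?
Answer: $-4323$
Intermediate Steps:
$L = -131$ ($L = -67 - 64 = -131$)
$L 33 = \left(-131\right) 33 = -4323$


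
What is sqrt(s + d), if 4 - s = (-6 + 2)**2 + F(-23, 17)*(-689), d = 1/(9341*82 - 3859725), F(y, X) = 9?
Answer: sqrt(59237205833452178)/3093763 ≈ 78.670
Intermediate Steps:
d = -1/3093763 (d = 1/(765962 - 3859725) = 1/(-3093763) = -1/3093763 ≈ -3.2323e-7)
s = 6189 (s = 4 - ((-6 + 2)**2 + 9*(-689)) = 4 - ((-4)**2 - 6201) = 4 - (16 - 6201) = 4 - 1*(-6185) = 4 + 6185 = 6189)
sqrt(s + d) = sqrt(6189 - 1/3093763) = sqrt(19147299206/3093763) = sqrt(59237205833452178)/3093763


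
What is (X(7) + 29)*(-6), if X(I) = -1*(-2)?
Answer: -186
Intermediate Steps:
X(I) = 2
(X(7) + 29)*(-6) = (2 + 29)*(-6) = 31*(-6) = -186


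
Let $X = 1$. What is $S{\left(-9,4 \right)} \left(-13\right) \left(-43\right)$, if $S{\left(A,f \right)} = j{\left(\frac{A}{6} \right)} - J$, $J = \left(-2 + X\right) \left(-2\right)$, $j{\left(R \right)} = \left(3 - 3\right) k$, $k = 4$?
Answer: $-1118$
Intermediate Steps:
$j{\left(R \right)} = 0$ ($j{\left(R \right)} = \left(3 - 3\right) 4 = 0 \cdot 4 = 0$)
$J = 2$ ($J = \left(-2 + 1\right) \left(-2\right) = \left(-1\right) \left(-2\right) = 2$)
$S{\left(A,f \right)} = -2$ ($S{\left(A,f \right)} = 0 - 2 = -2$)
$S{\left(-9,4 \right)} \left(-13\right) \left(-43\right) = \left(-2\right) \left(-13\right) \left(-43\right) = 26 \left(-43\right) = -1118$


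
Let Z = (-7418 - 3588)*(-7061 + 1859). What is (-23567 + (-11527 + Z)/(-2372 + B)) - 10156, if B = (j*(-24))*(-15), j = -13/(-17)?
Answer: -2175131257/35644 ≈ -61024.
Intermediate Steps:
j = 13/17 (j = -13*(-1/17) = 13/17 ≈ 0.76471)
Z = 57253212 (Z = -11006*(-5202) = 57253212)
B = 4680/17 (B = ((13/17)*(-24))*(-15) = -312/17*(-15) = 4680/17 ≈ 275.29)
(-23567 + (-11527 + Z)/(-2372 + B)) - 10156 = (-23567 + (-11527 + 57253212)/(-2372 + 4680/17)) - 10156 = (-23567 + 57241685/(-35644/17)) - 10156 = (-23567 + 57241685*(-17/35644)) - 10156 = (-23567 - 973108645/35644) - 10156 = -1813130793/35644 - 10156 = -2175131257/35644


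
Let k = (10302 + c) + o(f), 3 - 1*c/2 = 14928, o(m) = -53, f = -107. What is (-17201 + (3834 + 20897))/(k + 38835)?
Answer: 3765/9617 ≈ 0.39149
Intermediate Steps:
c = -29850 (c = 6 - 2*14928 = 6 - 29856 = -29850)
k = -19601 (k = (10302 - 29850) - 53 = -19548 - 53 = -19601)
(-17201 + (3834 + 20897))/(k + 38835) = (-17201 + (3834 + 20897))/(-19601 + 38835) = (-17201 + 24731)/19234 = 7530*(1/19234) = 3765/9617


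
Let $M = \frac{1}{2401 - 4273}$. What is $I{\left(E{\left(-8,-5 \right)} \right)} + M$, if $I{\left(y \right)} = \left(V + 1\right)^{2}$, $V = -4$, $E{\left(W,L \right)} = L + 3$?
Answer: $\frac{16847}{1872} \approx 8.9995$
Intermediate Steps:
$E{\left(W,L \right)} = 3 + L$
$M = - \frac{1}{1872}$ ($M = \frac{1}{-1872} = - \frac{1}{1872} \approx -0.00053419$)
$I{\left(y \right)} = 9$ ($I{\left(y \right)} = \left(-4 + 1\right)^{2} = \left(-3\right)^{2} = 9$)
$I{\left(E{\left(-8,-5 \right)} \right)} + M = 9 - \frac{1}{1872} = \frac{16847}{1872}$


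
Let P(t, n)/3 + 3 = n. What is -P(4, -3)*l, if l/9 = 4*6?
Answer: 3888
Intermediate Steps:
P(t, n) = -9 + 3*n
l = 216 (l = 9*(4*6) = 9*24 = 216)
-P(4, -3)*l = -(-9 + 3*(-3))*216 = -(-9 - 9)*216 = -(-18)*216 = -1*(-3888) = 3888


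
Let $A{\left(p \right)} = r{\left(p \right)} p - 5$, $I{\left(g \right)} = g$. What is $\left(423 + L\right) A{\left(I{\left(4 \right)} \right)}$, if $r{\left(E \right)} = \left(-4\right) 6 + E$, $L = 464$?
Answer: $-75395$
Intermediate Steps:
$r{\left(E \right)} = -24 + E$
$A{\left(p \right)} = -5 + p \left(-24 + p\right)$ ($A{\left(p \right)} = \left(-24 + p\right) p - 5 = p \left(-24 + p\right) - 5 = -5 + p \left(-24 + p\right)$)
$\left(423 + L\right) A{\left(I{\left(4 \right)} \right)} = \left(423 + 464\right) \left(-5 + 4 \left(-24 + 4\right)\right) = 887 \left(-5 + 4 \left(-20\right)\right) = 887 \left(-5 - 80\right) = 887 \left(-85\right) = -75395$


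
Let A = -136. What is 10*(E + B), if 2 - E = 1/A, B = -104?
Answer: -69355/68 ≈ -1019.9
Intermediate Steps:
E = 273/136 (E = 2 - 1/(-136) = 2 - 1*(-1/136) = 2 + 1/136 = 273/136 ≈ 2.0074)
10*(E + B) = 10*(273/136 - 104) = 10*(-13871/136) = -69355/68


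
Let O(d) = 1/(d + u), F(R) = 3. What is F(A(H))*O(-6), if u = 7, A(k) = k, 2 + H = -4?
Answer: 3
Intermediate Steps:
H = -6 (H = -2 - 4 = -6)
O(d) = 1/(7 + d) (O(d) = 1/(d + 7) = 1/(7 + d))
F(A(H))*O(-6) = 3/(7 - 6) = 3/1 = 3*1 = 3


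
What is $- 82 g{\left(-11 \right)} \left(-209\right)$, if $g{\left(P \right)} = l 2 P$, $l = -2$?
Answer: $754072$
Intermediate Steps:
$g{\left(P \right)} = - 4 P$ ($g{\left(P \right)} = \left(-2\right) 2 P = - 4 P$)
$- 82 g{\left(-11 \right)} \left(-209\right) = - 82 \left(\left(-4\right) \left(-11\right)\right) \left(-209\right) = \left(-82\right) 44 \left(-209\right) = \left(-3608\right) \left(-209\right) = 754072$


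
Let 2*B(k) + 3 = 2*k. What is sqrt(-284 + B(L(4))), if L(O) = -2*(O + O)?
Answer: 3*I*sqrt(134)/2 ≈ 17.364*I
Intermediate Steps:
L(O) = -4*O
B(k) = -3/2 + k (B(k) = -3/2 + (2*k)/2 = -3/2 + k)
sqrt(-284 + B(L(4))) = sqrt(-284 + (-3/2 - 4*4)) = sqrt(-284 + (-3/2 - 16)) = sqrt(-284 - 35/2) = sqrt(-603/2) = 3*I*sqrt(134)/2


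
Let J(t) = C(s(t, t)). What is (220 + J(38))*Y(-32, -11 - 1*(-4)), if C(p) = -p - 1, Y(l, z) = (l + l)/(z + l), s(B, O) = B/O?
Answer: 13952/39 ≈ 357.74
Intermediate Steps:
Y(l, z) = 2*l/(l + z) (Y(l, z) = (2*l)/(l + z) = 2*l/(l + z))
C(p) = -1 - p
J(t) = -2 (J(t) = -1 - t/t = -1 - 1*1 = -1 - 1 = -2)
(220 + J(38))*Y(-32, -11 - 1*(-4)) = (220 - 2)*(2*(-32)/(-32 + (-11 - 1*(-4)))) = 218*(2*(-32)/(-32 + (-11 + 4))) = 218*(2*(-32)/(-32 - 7)) = 218*(2*(-32)/(-39)) = 218*(2*(-32)*(-1/39)) = 218*(64/39) = 13952/39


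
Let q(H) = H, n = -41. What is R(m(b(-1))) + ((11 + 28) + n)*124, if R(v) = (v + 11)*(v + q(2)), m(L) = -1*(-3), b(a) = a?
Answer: -178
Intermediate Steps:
m(L) = 3
R(v) = (2 + v)*(11 + v) (R(v) = (v + 11)*(v + 2) = (11 + v)*(2 + v) = (2 + v)*(11 + v))
R(m(b(-1))) + ((11 + 28) + n)*124 = (22 + 3**2 + 13*3) + ((11 + 28) - 41)*124 = (22 + 9 + 39) + (39 - 41)*124 = 70 - 2*124 = 70 - 248 = -178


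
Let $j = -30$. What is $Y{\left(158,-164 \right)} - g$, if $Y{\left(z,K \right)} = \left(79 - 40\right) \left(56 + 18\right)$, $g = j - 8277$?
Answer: $11193$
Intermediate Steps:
$g = -8307$ ($g = -30 - 8277 = -8307$)
$Y{\left(z,K \right)} = 2886$ ($Y{\left(z,K \right)} = 39 \cdot 74 = 2886$)
$Y{\left(158,-164 \right)} - g = 2886 - -8307 = 2886 + 8307 = 11193$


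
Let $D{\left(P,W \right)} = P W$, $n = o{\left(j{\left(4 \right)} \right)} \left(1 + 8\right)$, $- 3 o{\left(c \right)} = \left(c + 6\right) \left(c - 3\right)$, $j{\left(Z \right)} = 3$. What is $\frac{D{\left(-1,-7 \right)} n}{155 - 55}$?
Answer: $0$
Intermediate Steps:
$o{\left(c \right)} = - \frac{\left(-3 + c\right) \left(6 + c\right)}{3}$ ($o{\left(c \right)} = - \frac{\left(c + 6\right) \left(c - 3\right)}{3} = - \frac{\left(6 + c\right) \left(-3 + c\right)}{3} = - \frac{\left(-3 + c\right) \left(6 + c\right)}{3}$)
$n = 0$ ($n = \left(6 - 3 - \frac{3^{2}}{3}\right) \left(1 + 8\right) = \left(6 - 3 - 3\right) 9 = 0 \cdot 9 = 0$)
$\frac{D{\left(-1,-7 \right)} n}{155 - 55} = \frac{\left(-1\right) \left(-7\right) 0}{155 - 55} = \frac{7 \cdot 0}{100} = 0 \cdot \frac{1}{100} = 0$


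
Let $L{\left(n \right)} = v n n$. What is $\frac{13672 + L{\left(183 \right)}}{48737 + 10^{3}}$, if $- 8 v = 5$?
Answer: $- \frac{58069}{397896} \approx -0.14594$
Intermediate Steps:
$v = - \frac{5}{8}$ ($v = \left(- \frac{1}{8}\right) 5 = - \frac{5}{8} \approx -0.625$)
$L{\left(n \right)} = - \frac{5 n^{2}}{8}$ ($L{\left(n \right)} = - \frac{5 n}{8} n = - \frac{5 n^{2}}{8}$)
$\frac{13672 + L{\left(183 \right)}}{48737 + 10^{3}} = \frac{13672 - \frac{5 \cdot 183^{2}}{8}}{48737 + 10^{3}} = \frac{13672 - \frac{167445}{8}}{48737 + 1000} = \frac{13672 - \frac{167445}{8}}{49737} = \left(- \frac{58069}{8}\right) \frac{1}{49737} = - \frac{58069}{397896}$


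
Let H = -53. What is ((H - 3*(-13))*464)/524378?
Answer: -112/9041 ≈ -0.012388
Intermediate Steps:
((H - 3*(-13))*464)/524378 = ((-53 - 3*(-13))*464)/524378 = ((-53 + 39)*464)*(1/524378) = -14*464*(1/524378) = -6496*1/524378 = -112/9041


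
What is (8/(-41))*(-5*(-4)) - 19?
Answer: -939/41 ≈ -22.902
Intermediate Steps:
(8/(-41))*(-5*(-4)) - 19 = (8*(-1/41))*20 - 19 = -8/41*20 - 19 = -160/41 - 19 = -939/41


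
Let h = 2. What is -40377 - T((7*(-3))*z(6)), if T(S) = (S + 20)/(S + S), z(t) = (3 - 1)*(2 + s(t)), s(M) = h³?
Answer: -847927/21 ≈ -40378.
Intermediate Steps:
s(M) = 8 (s(M) = 2³ = 8)
z(t) = 20 (z(t) = (3 - 1)*(2 + 8) = 2*10 = 20)
T(S) = (20 + S)/(2*S) (T(S) = (20 + S)/((2*S)) = (20 + S)*(1/(2*S)) = (20 + S)/(2*S))
-40377 - T((7*(-3))*z(6)) = -40377 - (20 + (7*(-3))*20)/(2*((7*(-3))*20)) = -40377 - (20 - 21*20)/(2*((-21*20))) = -40377 - (20 - 420)/(2*(-420)) = -40377 - (-1)*(-400)/(2*420) = -40377 - 1*10/21 = -40377 - 10/21 = -847927/21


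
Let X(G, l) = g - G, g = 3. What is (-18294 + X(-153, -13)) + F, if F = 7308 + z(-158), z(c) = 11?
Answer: -10819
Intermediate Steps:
X(G, l) = 3 - G
F = 7319 (F = 7308 + 11 = 7319)
(-18294 + X(-153, -13)) + F = (-18294 + (3 - 1*(-153))) + 7319 = (-18294 + (3 + 153)) + 7319 = (-18294 + 156) + 7319 = -18138 + 7319 = -10819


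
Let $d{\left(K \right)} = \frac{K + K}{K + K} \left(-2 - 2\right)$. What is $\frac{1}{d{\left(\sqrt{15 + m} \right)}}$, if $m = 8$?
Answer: $- \frac{1}{4} \approx -0.25$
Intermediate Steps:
$d{\left(K \right)} = -4$ ($d{\left(K \right)} = \frac{2 K}{2 K} \left(-4\right) = 2 K \frac{1}{2 K} \left(-4\right) = 1 \left(-4\right) = -4$)
$\frac{1}{d{\left(\sqrt{15 + m} \right)}} = \frac{1}{-4} = - \frac{1}{4}$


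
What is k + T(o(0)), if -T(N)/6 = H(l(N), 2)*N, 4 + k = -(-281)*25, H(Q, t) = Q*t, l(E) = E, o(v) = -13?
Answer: 4993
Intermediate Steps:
k = 7021 (k = -4 - (-281)*25 = -4 - 1*(-7025) = -4 + 7025 = 7021)
T(N) = -12*N² (T(N) = -6*N*2*N = -6*2*N*N = -12*N²)
k + T(o(0)) = 7021 - 12*(-13)² = 7021 - 12*169 = 7021 - 2028 = 4993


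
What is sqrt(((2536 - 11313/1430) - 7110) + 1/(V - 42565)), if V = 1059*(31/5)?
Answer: I*sqrt(18972495999625519065)/64348570 ≈ 67.69*I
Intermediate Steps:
V = 32829/5 (V = 1059*(31*(1/5)) = 1059*(31/5) = 32829/5 ≈ 6565.8)
sqrt(((2536 - 11313/1430) - 7110) + 1/(V - 42565)) = sqrt(((2536 - 11313/1430) - 7110) + 1/(32829/5 - 42565)) = sqrt(((2536 - 11313*1/1430) - 7110) + 1/(-179996/5)) = sqrt(((2536 - 11313/1430) - 7110) - 5/179996) = sqrt((3615167/1430 - 7110) - 5/179996) = sqrt(-6552133/1430 - 5/179996) = sqrt(-589678869309/128697140) = I*sqrt(18972495999625519065)/64348570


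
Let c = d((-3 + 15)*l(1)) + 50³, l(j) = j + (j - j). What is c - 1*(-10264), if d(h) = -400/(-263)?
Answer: 35574832/263 ≈ 1.3527e+5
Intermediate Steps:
l(j) = j (l(j) = j + 0 = j)
d(h) = 400/263 (d(h) = -400*(-1/263) = 400/263)
c = 32875400/263 (c = 400/263 + 50³ = 400/263 + 125000 = 32875400/263 ≈ 1.2500e+5)
c - 1*(-10264) = 32875400/263 - 1*(-10264) = 32875400/263 + 10264 = 35574832/263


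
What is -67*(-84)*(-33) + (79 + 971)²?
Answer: 916776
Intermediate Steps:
-67*(-84)*(-33) + (79 + 971)² = 5628*(-33) + 1050² = -185724 + 1102500 = 916776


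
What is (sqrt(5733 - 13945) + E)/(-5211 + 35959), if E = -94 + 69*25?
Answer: 1631/30748 + I*sqrt(2053)/15374 ≈ 0.053044 + 0.0029472*I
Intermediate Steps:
E = 1631 (E = -94 + 1725 = 1631)
(sqrt(5733 - 13945) + E)/(-5211 + 35959) = (sqrt(5733 - 13945) + 1631)/(-5211 + 35959) = (sqrt(-8212) + 1631)/30748 = (2*I*sqrt(2053) + 1631)*(1/30748) = (1631 + 2*I*sqrt(2053))*(1/30748) = 1631/30748 + I*sqrt(2053)/15374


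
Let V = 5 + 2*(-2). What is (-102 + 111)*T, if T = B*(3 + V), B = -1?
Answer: -36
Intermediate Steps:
V = 1 (V = 5 - 4 = 1)
T = -4 (T = -(3 + 1) = -1*4 = -4)
(-102 + 111)*T = (-102 + 111)*(-4) = 9*(-4) = -36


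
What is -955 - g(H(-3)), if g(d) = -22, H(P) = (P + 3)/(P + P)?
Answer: -933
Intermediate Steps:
H(P) = (3 + P)/(2*P) (H(P) = (3 + P)/((2*P)) = (3 + P)*(1/(2*P)) = (3 + P)/(2*P))
-955 - g(H(-3)) = -955 - 1*(-22) = -955 + 22 = -933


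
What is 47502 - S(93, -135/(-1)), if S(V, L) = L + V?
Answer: 47274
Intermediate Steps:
47502 - S(93, -135/(-1)) = 47502 - (-135/(-1) + 93) = 47502 - (-135*(-1) + 93) = 47502 - (135 + 93) = 47502 - 1*228 = 47502 - 228 = 47274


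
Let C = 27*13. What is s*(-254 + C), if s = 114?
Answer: 11058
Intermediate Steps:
C = 351
s*(-254 + C) = 114*(-254 + 351) = 114*97 = 11058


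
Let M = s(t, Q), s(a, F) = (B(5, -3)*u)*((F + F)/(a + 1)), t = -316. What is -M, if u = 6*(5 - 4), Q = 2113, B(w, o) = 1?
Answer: 8452/105 ≈ 80.495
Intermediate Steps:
u = 6 (u = 6*1 = 6)
s(a, F) = 12*F/(1 + a) (s(a, F) = (1*6)*((F + F)/(a + 1)) = 6*((2*F)/(1 + a)) = 6*(2*F/(1 + a)) = 12*F/(1 + a))
M = -8452/105 (M = 12*2113/(1 - 316) = 12*2113/(-315) = 12*2113*(-1/315) = -8452/105 ≈ -80.495)
-M = -1*(-8452/105) = 8452/105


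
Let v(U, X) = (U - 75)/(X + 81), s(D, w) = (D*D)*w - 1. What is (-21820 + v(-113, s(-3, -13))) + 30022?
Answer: 303662/37 ≈ 8207.1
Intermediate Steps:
s(D, w) = -1 + w*D**2 (s(D, w) = D**2*w - 1 = w*D**2 - 1 = -1 + w*D**2)
v(U, X) = (-75 + U)/(81 + X)
(-21820 + v(-113, s(-3, -13))) + 30022 = (-21820 + (-75 - 113)/(81 + (-1 - 13*(-3)**2))) + 30022 = (-21820 - 188/(81 + (-1 - 13*9))) + 30022 = (-21820 - 188/(81 + (-1 - 117))) + 30022 = (-21820 - 188/(81 - 118)) + 30022 = (-21820 - 188/(-37)) + 30022 = (-21820 - 1/37*(-188)) + 30022 = (-21820 + 188/37) + 30022 = -807152/37 + 30022 = 303662/37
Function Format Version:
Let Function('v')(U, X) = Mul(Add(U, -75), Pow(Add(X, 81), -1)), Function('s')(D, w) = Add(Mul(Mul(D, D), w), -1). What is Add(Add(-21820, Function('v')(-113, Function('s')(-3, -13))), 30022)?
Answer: Rational(303662, 37) ≈ 8207.1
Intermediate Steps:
Function('s')(D, w) = Add(-1, Mul(w, Pow(D, 2))) (Function('s')(D, w) = Add(Mul(Pow(D, 2), w), -1) = Add(Mul(w, Pow(D, 2)), -1) = Add(-1, Mul(w, Pow(D, 2))))
Function('v')(U, X) = Mul(Pow(Add(81, X), -1), Add(-75, U)) (Function('v')(U, X) = Mul(Add(-75, U), Pow(Add(81, X), -1)) = Mul(Pow(Add(81, X), -1), Add(-75, U)))
Add(Add(-21820, Function('v')(-113, Function('s')(-3, -13))), 30022) = Add(Add(-21820, Mul(Pow(Add(81, Add(-1, Mul(-13, Pow(-3, 2)))), -1), Add(-75, -113))), 30022) = Add(Add(-21820, Mul(Pow(Add(81, Add(-1, Mul(-13, 9))), -1), -188)), 30022) = Add(Add(-21820, Mul(Pow(Add(81, Add(-1, -117)), -1), -188)), 30022) = Add(Add(-21820, Mul(Pow(Add(81, -118), -1), -188)), 30022) = Add(Add(-21820, Mul(Pow(-37, -1), -188)), 30022) = Add(Add(-21820, Mul(Rational(-1, 37), -188)), 30022) = Add(Add(-21820, Rational(188, 37)), 30022) = Add(Rational(-807152, 37), 30022) = Rational(303662, 37)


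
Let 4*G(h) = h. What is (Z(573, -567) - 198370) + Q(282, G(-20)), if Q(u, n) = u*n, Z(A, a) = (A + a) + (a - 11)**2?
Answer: 134310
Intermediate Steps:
G(h) = h/4
Z(A, a) = A + a + (-11 + a)**2 (Z(A, a) = (A + a) + (-11 + a)**2 = A + a + (-11 + a)**2)
Q(u, n) = n*u
(Z(573, -567) - 198370) + Q(282, G(-20)) = ((573 - 567 + (-11 - 567)**2) - 198370) + ((1/4)*(-20))*282 = ((573 - 567 + (-578)**2) - 198370) - 5*282 = ((573 - 567 + 334084) - 198370) - 1410 = (334090 - 198370) - 1410 = 135720 - 1410 = 134310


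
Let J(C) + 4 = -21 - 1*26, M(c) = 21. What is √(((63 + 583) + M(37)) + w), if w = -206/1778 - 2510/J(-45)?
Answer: 5*√58881305910/45339 ≈ 26.760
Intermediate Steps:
J(C) = -51 (J(C) = -4 + (-21 - 1*26) = -4 + (-21 - 26) = -4 - 47 = -51)
w = 2226137/45339 (w = -206/1778 - 2510/(-51) = -206*1/1778 - 2510*(-1/51) = -103/889 + 2510/51 = 2226137/45339 ≈ 49.100)
√(((63 + 583) + M(37)) + w) = √(((63 + 583) + 21) + 2226137/45339) = √((646 + 21) + 2226137/45339) = √(667 + 2226137/45339) = √(32467250/45339) = 5*√58881305910/45339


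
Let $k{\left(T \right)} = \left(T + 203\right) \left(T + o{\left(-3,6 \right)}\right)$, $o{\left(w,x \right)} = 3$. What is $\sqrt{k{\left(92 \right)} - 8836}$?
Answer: $\sqrt{19189} \approx 138.52$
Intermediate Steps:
$k{\left(T \right)} = \left(3 + T\right) \left(203 + T\right)$ ($k{\left(T \right)} = \left(T + 203\right) \left(T + 3\right) = \left(203 + T\right) \left(3 + T\right) = \left(3 + T\right) \left(203 + T\right)$)
$\sqrt{k{\left(92 \right)} - 8836} = \sqrt{\left(609 + 92^{2} + 206 \cdot 92\right) - 8836} = \sqrt{\left(609 + 8464 + 18952\right) - 8836} = \sqrt{28025 - 8836} = \sqrt{19189}$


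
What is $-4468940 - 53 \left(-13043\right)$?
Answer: $-3777661$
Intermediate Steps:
$-4468940 - 53 \left(-13043\right) = -4468940 - -691279 = -4468940 + 691279 = -3777661$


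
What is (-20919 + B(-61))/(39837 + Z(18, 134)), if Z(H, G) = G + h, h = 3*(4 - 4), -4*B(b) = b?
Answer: -83615/159884 ≈ -0.52297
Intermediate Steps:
B(b) = -b/4
h = 0 (h = 3*0 = 0)
Z(H, G) = G (Z(H, G) = G + 0 = G)
(-20919 + B(-61))/(39837 + Z(18, 134)) = (-20919 - 1/4*(-61))/(39837 + 134) = (-20919 + 61/4)/39971 = -83615/4*1/39971 = -83615/159884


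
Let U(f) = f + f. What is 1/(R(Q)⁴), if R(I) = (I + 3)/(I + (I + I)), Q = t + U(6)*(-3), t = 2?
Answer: 108243216/923521 ≈ 117.21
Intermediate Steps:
U(f) = 2*f
Q = -34 (Q = 2 + (2*6)*(-3) = 2 + 12*(-3) = 2 - 36 = -34)
R(I) = (3 + I)/(3*I) (R(I) = (3 + I)/(I + 2*I) = (3 + I)/((3*I)) = (3 + I)*(1/(3*I)) = (3 + I)/(3*I))
1/(R(Q)⁴) = 1/(((⅓)*(3 - 34)/(-34))⁴) = 1/(((⅓)*(-1/34)*(-31))⁴) = 1/((31/102)⁴) = 1/(923521/108243216) = 108243216/923521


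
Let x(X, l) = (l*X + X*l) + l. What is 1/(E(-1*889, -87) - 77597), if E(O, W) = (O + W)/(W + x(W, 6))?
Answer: -1125/87295649 ≈ -1.2887e-5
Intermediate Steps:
x(X, l) = l + 2*X*l (x(X, l) = (X*l + X*l) + l = 2*X*l + l = l + 2*X*l)
E(O, W) = (O + W)/(6 + 13*W) (E(O, W) = (O + W)/(W + 6*(1 + 2*W)) = (O + W)/(W + (6 + 12*W)) = (O + W)/(6 + 13*W))
1/(E(-1*889, -87) - 77597) = 1/((-1*889 - 87)/(6 + 13*(-87)) - 77597) = 1/((-889 - 87)/(6 - 1131) - 77597) = 1/(-976/(-1125) - 77597) = 1/(-1/1125*(-976) - 77597) = 1/(976/1125 - 77597) = 1/(-87295649/1125) = -1125/87295649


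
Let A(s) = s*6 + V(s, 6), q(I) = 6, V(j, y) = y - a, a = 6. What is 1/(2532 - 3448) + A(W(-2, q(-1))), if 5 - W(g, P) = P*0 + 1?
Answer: 21983/916 ≈ 23.999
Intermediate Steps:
V(j, y) = -6 + y (V(j, y) = y - 1*6 = y - 6 = -6 + y)
W(g, P) = 4 (W(g, P) = 5 - (P*0 + 1) = 5 - (0 + 1) = 5 - 1*1 = 5 - 1 = 4)
A(s) = 6*s (A(s) = s*6 + (-6 + 6) = 6*s + 0 = 6*s)
1/(2532 - 3448) + A(W(-2, q(-1))) = 1/(2532 - 3448) + 6*4 = 1/(-916) + 24 = -1/916 + 24 = 21983/916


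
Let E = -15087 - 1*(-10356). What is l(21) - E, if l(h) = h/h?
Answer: 4732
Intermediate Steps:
l(h) = 1
E = -4731 (E = -15087 + 10356 = -4731)
l(21) - E = 1 - 1*(-4731) = 1 + 4731 = 4732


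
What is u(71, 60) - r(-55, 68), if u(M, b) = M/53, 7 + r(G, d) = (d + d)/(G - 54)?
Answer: 55386/5777 ≈ 9.5873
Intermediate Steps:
r(G, d) = -7 + 2*d/(-54 + G) (r(G, d) = -7 + (d + d)/(G - 54) = -7 + (2*d)/(-54 + G) = -7 + 2*d/(-54 + G))
u(M, b) = M/53 (u(M, b) = M*(1/53) = M/53)
u(71, 60) - r(-55, 68) = (1/53)*71 - (378 - 7*(-55) + 2*68)/(-54 - 55) = 71/53 - (378 + 385 + 136)/(-109) = 71/53 - (-1)*899/109 = 71/53 - 1*(-899/109) = 71/53 + 899/109 = 55386/5777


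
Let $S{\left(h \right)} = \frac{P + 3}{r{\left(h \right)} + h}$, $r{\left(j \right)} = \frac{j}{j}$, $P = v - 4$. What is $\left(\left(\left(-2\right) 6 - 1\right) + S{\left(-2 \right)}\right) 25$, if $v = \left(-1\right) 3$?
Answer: $-225$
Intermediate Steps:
$v = -3$
$P = -7$ ($P = -3 - 4 = -7$)
$r{\left(j \right)} = 1$
$S{\left(h \right)} = - \frac{4}{1 + h}$ ($S{\left(h \right)} = \frac{-7 + 3}{1 + h} = - \frac{4}{1 + h}$)
$\left(\left(\left(-2\right) 6 - 1\right) + S{\left(-2 \right)}\right) 25 = \left(\left(\left(-2\right) 6 - 1\right) - \frac{4}{1 - 2}\right) 25 = \left(\left(-12 - 1\right) - \frac{4}{-1}\right) 25 = \left(-13 - -4\right) 25 = \left(-13 + 4\right) 25 = \left(-9\right) 25 = -225$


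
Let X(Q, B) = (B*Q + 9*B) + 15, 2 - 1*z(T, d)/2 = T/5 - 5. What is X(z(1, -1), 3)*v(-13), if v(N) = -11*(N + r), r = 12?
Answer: 4554/5 ≈ 910.80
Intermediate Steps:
v(N) = -132 - 11*N (v(N) = -11*(N + 12) = -11*(12 + N) = -132 - 11*N)
z(T, d) = 14 - 2*T/5 (z(T, d) = 4 - 2*(T/5 - 5) = 4 - 2*(-5 + T/5) = 4 + (10 - 2*T/5) = 14 - 2*T/5)
X(Q, B) = 15 + 9*B + B*Q (X(Q, B) = (9*B + B*Q) + 15 = 15 + 9*B + B*Q)
X(z(1, -1), 3)*v(-13) = (15 + 9*3 + 3*(14 - 2/5*1))*(-132 - 11*(-13)) = (15 + 27 + 3*(14 - 2/5))*(-132 + 143) = (15 + 27 + 3*(68/5))*11 = (15 + 27 + 204/5)*11 = (414/5)*11 = 4554/5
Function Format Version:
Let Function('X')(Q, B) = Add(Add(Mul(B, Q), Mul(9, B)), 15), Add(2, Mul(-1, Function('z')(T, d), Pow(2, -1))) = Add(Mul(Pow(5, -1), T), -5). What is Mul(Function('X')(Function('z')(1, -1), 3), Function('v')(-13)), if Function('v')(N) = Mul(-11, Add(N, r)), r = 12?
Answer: Rational(4554, 5) ≈ 910.80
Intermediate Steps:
Function('v')(N) = Add(-132, Mul(-11, N)) (Function('v')(N) = Mul(-11, Add(N, 12)) = Mul(-11, Add(12, N)) = Add(-132, Mul(-11, N)))
Function('z')(T, d) = Add(14, Mul(Rational(-2, 5), T)) (Function('z')(T, d) = Add(4, Mul(-2, Add(Mul(Pow(5, -1), T), -5))) = Add(4, Mul(-2, Add(Mul(Rational(1, 5), T), -5))) = Add(4, Mul(-2, Add(-5, Mul(Rational(1, 5), T)))) = Add(4, Add(10, Mul(Rational(-2, 5), T))) = Add(14, Mul(Rational(-2, 5), T)))
Function('X')(Q, B) = Add(15, Mul(9, B), Mul(B, Q)) (Function('X')(Q, B) = Add(Add(Mul(9, B), Mul(B, Q)), 15) = Add(15, Mul(9, B), Mul(B, Q)))
Mul(Function('X')(Function('z')(1, -1), 3), Function('v')(-13)) = Mul(Add(15, Mul(9, 3), Mul(3, Add(14, Mul(Rational(-2, 5), 1)))), Add(-132, Mul(-11, -13))) = Mul(Add(15, 27, Mul(3, Add(14, Rational(-2, 5)))), Add(-132, 143)) = Mul(Add(15, 27, Mul(3, Rational(68, 5))), 11) = Mul(Add(15, 27, Rational(204, 5)), 11) = Mul(Rational(414, 5), 11) = Rational(4554, 5)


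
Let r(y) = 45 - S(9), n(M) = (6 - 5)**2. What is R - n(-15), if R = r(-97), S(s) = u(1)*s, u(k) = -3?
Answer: 71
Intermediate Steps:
S(s) = -3*s
n(M) = 1 (n(M) = 1**2 = 1)
r(y) = 72 (r(y) = 45 - (-3)*9 = 45 - 1*(-27) = 45 + 27 = 72)
R = 72
R - n(-15) = 72 - 1*1 = 72 - 1 = 71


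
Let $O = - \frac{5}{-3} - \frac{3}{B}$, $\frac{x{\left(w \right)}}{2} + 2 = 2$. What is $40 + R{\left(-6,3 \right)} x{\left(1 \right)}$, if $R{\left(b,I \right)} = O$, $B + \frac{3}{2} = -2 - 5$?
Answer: $40$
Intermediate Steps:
$B = - \frac{17}{2}$ ($B = - \frac{3}{2} - 7 = - \frac{17}{2} \approx -8.5$)
$x{\left(w \right)} = 0$ ($x{\left(w \right)} = -4 + 2 \cdot 2 = -4 + 4 = 0$)
$O = \frac{103}{51}$ ($O = - \frac{5}{-3} - \frac{3}{- \frac{17}{2}} = \left(-5\right) \left(- \frac{1}{3}\right) - - \frac{6}{17} = \frac{5}{3} + \frac{6}{17} = \frac{103}{51} \approx 2.0196$)
$R{\left(b,I \right)} = \frac{103}{51}$
$40 + R{\left(-6,3 \right)} x{\left(1 \right)} = 40 + \frac{103}{51} \cdot 0 = 40 + 0 = 40$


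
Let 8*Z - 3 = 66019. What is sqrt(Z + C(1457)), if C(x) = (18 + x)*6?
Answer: sqrt(68411)/2 ≈ 130.78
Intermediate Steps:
C(x) = 108 + 6*x
Z = 33011/4 (Z = 3/8 + (1/8)*66019 = 3/8 + 66019/8 = 33011/4 ≈ 8252.8)
sqrt(Z + C(1457)) = sqrt(33011/4 + (108 + 6*1457)) = sqrt(33011/4 + (108 + 8742)) = sqrt(33011/4 + 8850) = sqrt(68411/4) = sqrt(68411)/2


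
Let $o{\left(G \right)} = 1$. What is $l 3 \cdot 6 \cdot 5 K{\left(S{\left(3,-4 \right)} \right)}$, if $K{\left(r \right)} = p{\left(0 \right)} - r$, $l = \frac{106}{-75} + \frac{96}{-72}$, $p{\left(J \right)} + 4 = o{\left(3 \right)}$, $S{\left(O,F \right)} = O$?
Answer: $\frac{7416}{5} \approx 1483.2$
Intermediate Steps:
$p{\left(J \right)} = -3$ ($p{\left(J \right)} = -4 + 1 = -3$)
$l = - \frac{206}{75}$ ($l = 106 \left(- \frac{1}{75}\right) + 96 \left(- \frac{1}{72}\right) = - \frac{106}{75} - \frac{4}{3} = - \frac{206}{75} \approx -2.7467$)
$K{\left(r \right)} = -3 - r$
$l 3 \cdot 6 \cdot 5 K{\left(S{\left(3,-4 \right)} \right)} = - \frac{206 \cdot 3 \cdot 6 \cdot 5}{75} \left(-3 - 3\right) = - \frac{206 \cdot 18 \cdot 5}{75} \left(-3 - 3\right) = \left(- \frac{206}{75}\right) 90 \left(-6\right) = \left(- \frac{1236}{5}\right) \left(-6\right) = \frac{7416}{5}$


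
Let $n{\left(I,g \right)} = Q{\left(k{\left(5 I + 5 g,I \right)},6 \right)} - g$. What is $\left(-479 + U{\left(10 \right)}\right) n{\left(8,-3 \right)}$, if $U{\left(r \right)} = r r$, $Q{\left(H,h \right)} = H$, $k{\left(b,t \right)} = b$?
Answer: $-10612$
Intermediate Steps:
$n{\left(I,g \right)} = 4 g + 5 I$ ($n{\left(I,g \right)} = \left(5 I + 5 g\right) - g = 4 g + 5 I$)
$U{\left(r \right)} = r^{2}$
$\left(-479 + U{\left(10 \right)}\right) n{\left(8,-3 \right)} = \left(-479 + 10^{2}\right) \left(4 \left(-3\right) + 5 \cdot 8\right) = \left(-479 + 100\right) \left(-12 + 40\right) = \left(-379\right) 28 = -10612$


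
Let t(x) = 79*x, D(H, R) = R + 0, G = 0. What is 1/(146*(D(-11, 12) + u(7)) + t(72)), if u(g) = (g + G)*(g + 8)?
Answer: 1/22770 ≈ 4.3917e-5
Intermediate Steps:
D(H, R) = R
u(g) = g*(8 + g) (u(g) = (g + 0)*(g + 8) = g*(8 + g))
1/(146*(D(-11, 12) + u(7)) + t(72)) = 1/(146*(12 + 7*(8 + 7)) + 79*72) = 1/(146*(12 + 7*15) + 5688) = 1/(146*(12 + 105) + 5688) = 1/(146*117 + 5688) = 1/(17082 + 5688) = 1/22770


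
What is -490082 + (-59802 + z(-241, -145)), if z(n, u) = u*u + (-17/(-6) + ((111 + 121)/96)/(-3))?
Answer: -19038851/36 ≈ -5.2886e+5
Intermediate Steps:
z(n, u) = 73/36 + u² (z(n, u) = u² + (-17*(-⅙) + (232*(1/96))*(-⅓)) = u² + (17/6 + (29/12)*(-⅓)) = u² + (17/6 - 29/36) = u² + 73/36 = 73/36 + u²)
-490082 + (-59802 + z(-241, -145)) = -490082 + (-59802 + (73/36 + (-145)²)) = -490082 + (-59802 + (73/36 + 21025)) = -490082 + (-59802 + 756973/36) = -490082 - 1395899/36 = -19038851/36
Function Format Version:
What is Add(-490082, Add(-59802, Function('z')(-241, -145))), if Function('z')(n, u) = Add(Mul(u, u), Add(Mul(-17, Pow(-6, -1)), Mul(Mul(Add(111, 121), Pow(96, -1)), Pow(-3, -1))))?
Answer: Rational(-19038851, 36) ≈ -5.2886e+5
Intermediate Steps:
Function('z')(n, u) = Add(Rational(73, 36), Pow(u, 2)) (Function('z')(n, u) = Add(Pow(u, 2), Add(Mul(-17, Rational(-1, 6)), Mul(Mul(232, Rational(1, 96)), Rational(-1, 3)))) = Add(Pow(u, 2), Add(Rational(17, 6), Mul(Rational(29, 12), Rational(-1, 3)))) = Add(Pow(u, 2), Add(Rational(17, 6), Rational(-29, 36))) = Add(Pow(u, 2), Rational(73, 36)) = Add(Rational(73, 36), Pow(u, 2)))
Add(-490082, Add(-59802, Function('z')(-241, -145))) = Add(-490082, Add(-59802, Add(Rational(73, 36), Pow(-145, 2)))) = Add(-490082, Add(-59802, Add(Rational(73, 36), 21025))) = Add(-490082, Add(-59802, Rational(756973, 36))) = Add(-490082, Rational(-1395899, 36)) = Rational(-19038851, 36)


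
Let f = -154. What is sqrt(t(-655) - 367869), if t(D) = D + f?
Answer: I*sqrt(368678) ≈ 607.19*I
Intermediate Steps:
t(D) = -154 + D (t(D) = D - 154 = -154 + D)
sqrt(t(-655) - 367869) = sqrt((-154 - 655) - 367869) = sqrt(-809 - 367869) = sqrt(-368678) = I*sqrt(368678)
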